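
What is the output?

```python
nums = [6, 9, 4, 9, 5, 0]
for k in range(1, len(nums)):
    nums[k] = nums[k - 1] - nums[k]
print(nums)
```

k=1: nums[1] = 6-9 = -3 → [6, -3, 4, 9, 5, 0]
k=2: nums[2] = (-3)-4 = -7 → [6, -3, -7, 9, 5, 0]
k=3: nums[3] = (-7)-9 = -16 → [6, -3, -7, -16, 5, 0]
k=4: nums[4] = (-16)-5 = -21 → [6, -3, -7, -16, -21, 0]
k=5: nums[5] = (-21)-0 = -21 → [6, -3, -7, -16, -21, -21]

[6, -3, -7, -16, -21, -21]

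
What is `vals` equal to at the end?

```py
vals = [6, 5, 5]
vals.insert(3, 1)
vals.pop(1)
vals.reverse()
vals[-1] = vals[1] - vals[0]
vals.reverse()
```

[4, 5, 1]

insert 1 at 3 → [6, 5, 5, 1]
pop(1) removes 5 → [6, 5, 1]
reverse → [1, 5, 6]
vals[-1] = vals[1]-vals[0] = 5-1 = 4 → [1, 5, 4]
reverse → [4, 5, 1]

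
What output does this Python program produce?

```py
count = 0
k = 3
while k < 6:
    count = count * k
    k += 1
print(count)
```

k=3: count = 0*3 = 0
k=4: count = 0*4 = 0
k=5: count = 0*5 = 0

0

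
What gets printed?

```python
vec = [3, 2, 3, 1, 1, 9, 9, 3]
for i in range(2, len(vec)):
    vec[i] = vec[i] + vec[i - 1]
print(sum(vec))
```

92

i=2: vec[2] = 3+2 = 5 → [3, 2, 5, 1, 1, 9, 9, 3]
i=3: vec[3] = 1+5 = 6 → [3, 2, 5, 6, 1, 9, 9, 3]
i=4: vec[4] = 1+6 = 7 → [3, 2, 5, 6, 7, 9, 9, 3]
i=5: vec[5] = 9+7 = 16 → [3, 2, 5, 6, 7, 16, 9, 3]
i=6: vec[6] = 9+16 = 25 → [3, 2, 5, 6, 7, 16, 25, 3]
i=7: vec[7] = 3+25 = 28 → [3, 2, 5, 6, 7, 16, 25, 28]
sum = 92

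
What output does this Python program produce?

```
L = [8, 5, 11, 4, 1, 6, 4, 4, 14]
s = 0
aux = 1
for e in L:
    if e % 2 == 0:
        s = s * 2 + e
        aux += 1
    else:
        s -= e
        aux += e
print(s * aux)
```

-2928

e=8: even, s = 0*2+8 = 8; aux=2
e=5: not even, s = 8-5 = 3; aux=7
e=11: not even, s = 3-11 = -8; aux=18
e=4: even, s = (-8)*2+4 = -12; aux=19
e=1: not even, s = (-12)-1 = -13; aux=20
e=6: even, s = (-13)*2+6 = -20; aux=21
e=4: even, s = (-20)*2+4 = -36; aux=22
e=4: even, s = (-36)*2+4 = -68; aux=23
e=14: even, s = (-68)*2+14 = -122; aux=24
s*aux = (-122)*24 = -2928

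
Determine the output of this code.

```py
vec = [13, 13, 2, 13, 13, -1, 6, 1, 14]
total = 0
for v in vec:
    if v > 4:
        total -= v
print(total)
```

-72

v=13: >4, total = 0-13 = -13
v=13: >4, total = (-13)-13 = -26
v=2: not >4
v=13: >4, total = (-26)-13 = -39
v=13: >4, total = (-39)-13 = -52
v=-1: not >4
v=6: >4, total = (-52)-6 = -58
v=1: not >4
v=14: >4, total = (-58)-14 = -72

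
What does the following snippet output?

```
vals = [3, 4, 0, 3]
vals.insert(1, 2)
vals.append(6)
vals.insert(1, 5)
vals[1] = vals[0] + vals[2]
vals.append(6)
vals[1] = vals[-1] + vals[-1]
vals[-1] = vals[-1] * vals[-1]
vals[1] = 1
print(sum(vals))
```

55

insert 2 at 1 → [3, 2, 4, 0, 3]
append 6 → [3, 2, 4, 0, 3, 6]
insert 5 at 1 → [3, 5, 2, 4, 0, 3, 6]
vals[1] = vals[0]+vals[2] = 3+2 = 5 → [3, 5, 2, 4, 0, 3, 6]
append 6 → [3, 5, 2, 4, 0, 3, 6, 6]
vals[1] = vals[-1]+vals[-1] = 6+6 = 12 → [3, 12, 2, 4, 0, 3, 6, 6]
vals[-1] = vals[-1]*vals[-1] = 6*6 = 36 → [3, 12, 2, 4, 0, 3, 6, 36]
vals[1] = 1 → [3, 1, 2, 4, 0, 3, 6, 36]
sum = 55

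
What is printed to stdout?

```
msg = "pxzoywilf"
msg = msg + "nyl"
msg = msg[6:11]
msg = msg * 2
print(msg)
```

+ 'nyl' → 'pxzoywilfnyl'
slice [6:11] → 'ilfny'
repeat ×2 → 'ilfnyilfny'

ilfnyilfny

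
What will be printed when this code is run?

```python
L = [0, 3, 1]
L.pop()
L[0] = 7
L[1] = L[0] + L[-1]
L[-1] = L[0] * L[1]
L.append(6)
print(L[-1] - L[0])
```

pop() removes 1 → [0, 3]
L[0] = 7 → [7, 3]
L[1] = L[0]+L[-1] = 7+3 = 10 → [7, 10]
L[-1] = L[0]*L[1] = 7*10 = 70 → [7, 70]
append 6 → [7, 70, 6]
L[-1]-L[0] = 6-7 = -1

-1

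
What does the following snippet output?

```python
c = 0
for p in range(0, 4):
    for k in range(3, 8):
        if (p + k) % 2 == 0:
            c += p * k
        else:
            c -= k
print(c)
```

p=0,k=3: odd sum, c = 0-3 = -3
p=0,k=4: even sum, c = (-3)+0 = -3
p=0,k=5: odd sum, c = (-3)-5 = -8
p=0,k=6: even sum, c = (-8)+0 = -8
p=0,k=7: odd sum, c = (-8)-7 = -15
p=1,k=3: even sum, c = (-15)+3 = -12
p=1,k=4: odd sum, c = (-12)-4 = -16
p=1,k=5: even sum, c = (-16)+5 = -11
p=1,k=6: odd sum, c = (-11)-6 = -17
p=1,k=7: even sum, c = (-17)+7 = -10
p=2,k=3: odd sum, c = (-10)-3 = -13
p=2,k=4: even sum, c = (-13)+8 = -5
p=2,k=5: odd sum, c = (-5)-5 = -10
p=2,k=6: even sum, c = (-10)+12 = 2
p=2,k=7: odd sum, c = 2-7 = -5
p=3,k=3: even sum, c = (-5)+9 = 4
p=3,k=4: odd sum, c = 4-4 = 0
p=3,k=5: even sum, c = 0+15 = 15
p=3,k=6: odd sum, c = 15-6 = 9
p=3,k=7: even sum, c = 9+21 = 30

30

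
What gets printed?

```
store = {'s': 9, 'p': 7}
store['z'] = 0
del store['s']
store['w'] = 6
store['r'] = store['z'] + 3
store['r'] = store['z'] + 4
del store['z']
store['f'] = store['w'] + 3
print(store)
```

{'p': 7, 'w': 6, 'r': 4, 'f': 9}

store['z'] = 0 → {'s': 9, 'p': 7, 'z': 0}
del 's' → {'p': 7, 'z': 0}
store['w'] = 6 → {'p': 7, 'z': 0, 'w': 6}
store['r'] = store['z']+3 = 3 → {'p': 7, 'z': 0, 'w': 6, 'r': 3}
store['r'] = store['z']+4 = 4 → {'p': 7, 'z': 0, 'w': 6, 'r': 4}
del 'z' → {'p': 7, 'w': 6, 'r': 4}
store['f'] = store['w']+3 = 9 → {'p': 7, 'w': 6, 'r': 4, 'f': 9}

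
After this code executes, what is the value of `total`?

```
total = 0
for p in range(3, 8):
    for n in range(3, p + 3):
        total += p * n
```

p=3,n=3: total = 0+9 = 9
p=3,n=4: total = 9+12 = 21
p=3,n=5: total = 21+15 = 36
p=4,n=3: total = 36+12 = 48
p=4,n=4: total = 48+16 = 64
p=4,n=5: total = 64+20 = 84
p=4,n=6: total = 84+24 = 108
p=5,n=3: total = 108+15 = 123
p=5,n=4: total = 123+20 = 143
p=5,n=5: total = 143+25 = 168
p=5,n=6: total = 168+30 = 198
p=5,n=7: total = 198+35 = 233
p=6,n=3: total = 233+18 = 251
p=6,n=4: total = 251+24 = 275
p=6,n=5: total = 275+30 = 305
p=6,n=6: total = 305+36 = 341
p=6,n=7: total = 341+42 = 383
p=6,n=8: total = 383+48 = 431
p=7,n=3: total = 431+21 = 452
p=7,n=4: total = 452+28 = 480
p=7,n=5: total = 480+35 = 515
p=7,n=6: total = 515+42 = 557
p=7,n=7: total = 557+49 = 606
p=7,n=8: total = 606+56 = 662
p=7,n=9: total = 662+63 = 725

725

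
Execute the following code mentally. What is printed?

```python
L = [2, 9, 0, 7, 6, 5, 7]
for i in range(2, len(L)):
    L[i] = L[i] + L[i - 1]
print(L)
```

i=2: L[2] = 0+9 = 9 → [2, 9, 9, 7, 6, 5, 7]
i=3: L[3] = 7+9 = 16 → [2, 9, 9, 16, 6, 5, 7]
i=4: L[4] = 6+16 = 22 → [2, 9, 9, 16, 22, 5, 7]
i=5: L[5] = 5+22 = 27 → [2, 9, 9, 16, 22, 27, 7]
i=6: L[6] = 7+27 = 34 → [2, 9, 9, 16, 22, 27, 34]

[2, 9, 9, 16, 22, 27, 34]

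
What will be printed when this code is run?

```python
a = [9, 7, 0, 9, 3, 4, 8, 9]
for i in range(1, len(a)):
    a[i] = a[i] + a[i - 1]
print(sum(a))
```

215

i=1: a[1] = 7+9 = 16 → [9, 16, 0, 9, 3, 4, 8, 9]
i=2: a[2] = 0+16 = 16 → [9, 16, 16, 9, 3, 4, 8, 9]
i=3: a[3] = 9+16 = 25 → [9, 16, 16, 25, 3, 4, 8, 9]
i=4: a[4] = 3+25 = 28 → [9, 16, 16, 25, 28, 4, 8, 9]
i=5: a[5] = 4+28 = 32 → [9, 16, 16, 25, 28, 32, 8, 9]
i=6: a[6] = 8+32 = 40 → [9, 16, 16, 25, 28, 32, 40, 9]
i=7: a[7] = 9+40 = 49 → [9, 16, 16, 25, 28, 32, 40, 49]
sum = 215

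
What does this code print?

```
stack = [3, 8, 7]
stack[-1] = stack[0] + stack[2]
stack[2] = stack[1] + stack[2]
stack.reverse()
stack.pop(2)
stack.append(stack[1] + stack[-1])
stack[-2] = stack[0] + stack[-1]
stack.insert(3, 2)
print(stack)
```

[18, 34, 16, 2]

stack[-1] = stack[0]+stack[2] = 3+7 = 10 → [3, 8, 10]
stack[2] = stack[1]+stack[2] = 8+10 = 18 → [3, 8, 18]
reverse → [18, 8, 3]
pop(2) removes 3 → [18, 8]
append stack[1]+stack[-1] = 8+8 = 16 → [18, 8, 16]
stack[-2] = stack[0]+stack[-1] = 18+16 = 34 → [18, 34, 16]
insert 2 at 3 → [18, 34, 16, 2]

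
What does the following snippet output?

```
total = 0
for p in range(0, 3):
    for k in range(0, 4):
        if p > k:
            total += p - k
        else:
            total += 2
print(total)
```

p=0,k=0: not 0>0, total = 0+2 = 2
p=0,k=1: not 0>1, total = 2+2 = 4
p=0,k=2: not 0>2, total = 4+2 = 6
p=0,k=3: not 0>3, total = 6+2 = 8
p=1,k=0: 1>0, total = 8+1 = 9
p=1,k=1: not 1>1, total = 9+2 = 11
p=1,k=2: not 1>2, total = 11+2 = 13
p=1,k=3: not 1>3, total = 13+2 = 15
p=2,k=0: 2>0, total = 15+2 = 17
p=2,k=1: 2>1, total = 17+1 = 18
p=2,k=2: not 2>2, total = 18+2 = 20
p=2,k=3: not 2>3, total = 20+2 = 22

22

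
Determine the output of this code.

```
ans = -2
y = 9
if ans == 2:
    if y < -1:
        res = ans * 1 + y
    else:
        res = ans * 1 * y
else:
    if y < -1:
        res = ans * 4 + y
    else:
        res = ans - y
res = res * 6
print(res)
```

ans=-2, y=9
ans == 2 is False; y < -1 is False
→ res = ans - y = -11
res = (-11)*6 = -66

-66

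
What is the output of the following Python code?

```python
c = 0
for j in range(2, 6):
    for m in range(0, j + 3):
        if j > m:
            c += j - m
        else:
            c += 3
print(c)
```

70

j=2,m=0: 2>0, c = 0+2 = 2
j=2,m=1: 2>1, c = 2+1 = 3
j=2,m=2: not 2>2, c = 3+3 = 6
j=2,m=3: not 2>3, c = 6+3 = 9
j=2,m=4: not 2>4, c = 9+3 = 12
j=3,m=0: 3>0, c = 12+3 = 15
j=3,m=1: 3>1, c = 15+2 = 17
j=3,m=2: 3>2, c = 17+1 = 18
j=3,m=3: not 3>3, c = 18+3 = 21
j=3,m=4: not 3>4, c = 21+3 = 24
j=3,m=5: not 3>5, c = 24+3 = 27
j=4,m=0: 4>0, c = 27+4 = 31
j=4,m=1: 4>1, c = 31+3 = 34
j=4,m=2: 4>2, c = 34+2 = 36
j=4,m=3: 4>3, c = 36+1 = 37
j=4,m=4: not 4>4, c = 37+3 = 40
j=4,m=5: not 4>5, c = 40+3 = 43
j=4,m=6: not 4>6, c = 43+3 = 46
j=5,m=0: 5>0, c = 46+5 = 51
j=5,m=1: 5>1, c = 51+4 = 55
j=5,m=2: 5>2, c = 55+3 = 58
j=5,m=3: 5>3, c = 58+2 = 60
j=5,m=4: 5>4, c = 60+1 = 61
j=5,m=5: not 5>5, c = 61+3 = 64
j=5,m=6: not 5>6, c = 64+3 = 67
j=5,m=7: not 5>7, c = 67+3 = 70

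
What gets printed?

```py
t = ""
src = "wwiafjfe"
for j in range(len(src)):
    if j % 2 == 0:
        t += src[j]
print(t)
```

j=0: add 'w' → 'w'
j=1: skip
j=2: add 'i' → 'wi'
j=3: skip
j=4: add 'f' → 'wif'
j=5: skip
j=6: add 'f' → 'wiff'
j=7: skip

wiff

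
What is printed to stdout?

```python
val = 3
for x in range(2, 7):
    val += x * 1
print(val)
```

23

x=2: val = 3+2*1 = 5
x=3: val = 5+3*1 = 8
x=4: val = 8+4*1 = 12
x=5: val = 12+5*1 = 17
x=6: val = 17+6*1 = 23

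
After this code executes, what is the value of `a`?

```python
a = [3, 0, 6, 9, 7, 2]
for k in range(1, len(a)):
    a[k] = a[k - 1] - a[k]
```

[3, 3, -3, -12, -19, -21]

k=1: a[1] = 3-0 = 3 → [3, 3, 6, 9, 7, 2]
k=2: a[2] = 3-6 = -3 → [3, 3, -3, 9, 7, 2]
k=3: a[3] = (-3)-9 = -12 → [3, 3, -3, -12, 7, 2]
k=4: a[4] = (-12)-7 = -19 → [3, 3, -3, -12, -19, 2]
k=5: a[5] = (-19)-2 = -21 → [3, 3, -3, -12, -19, -21]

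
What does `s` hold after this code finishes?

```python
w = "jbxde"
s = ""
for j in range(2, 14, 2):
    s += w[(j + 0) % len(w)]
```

'xebdjx'

j=2: add w[2]='x' → 'x'
j=4: add w[4]='e' → 'xe'
j=6: add w[1]='b' → 'xeb'
j=8: add w[3]='d' → 'xebd'
j=10: add w[0]='j' → 'xebdj'
j=12: add w[2]='x' → 'xebdjx'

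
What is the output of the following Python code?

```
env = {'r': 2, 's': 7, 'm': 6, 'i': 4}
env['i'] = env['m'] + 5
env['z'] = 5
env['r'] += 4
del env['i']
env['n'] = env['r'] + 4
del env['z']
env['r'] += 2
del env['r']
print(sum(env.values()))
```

env['i'] = env['m']+5 = 11 → {'r': 2, 's': 7, 'm': 6, 'i': 11}
env['z'] = 5 → {'r': 2, 's': 7, 'm': 6, 'i': 11, 'z': 5}
env['r'] = 2+4 = 6 → {'r': 6, 's': 7, 'm': 6, 'i': 11, 'z': 5}
del 'i' → {'r': 6, 's': 7, 'm': 6, 'z': 5}
env['n'] = env['r']+4 = 10 → {'r': 6, 's': 7, 'm': 6, 'z': 5, 'n': 10}
del 'z' → {'r': 6, 's': 7, 'm': 6, 'n': 10}
env['r'] = 6+2 = 8 → {'r': 8, 's': 7, 'm': 6, 'n': 10}
del 'r' → {'s': 7, 'm': 6, 'n': 10}
sum of values = 23

23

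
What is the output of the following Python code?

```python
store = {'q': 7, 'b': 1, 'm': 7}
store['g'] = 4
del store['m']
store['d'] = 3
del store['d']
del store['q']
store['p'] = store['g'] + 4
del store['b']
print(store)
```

store['g'] = 4 → {'q': 7, 'b': 1, 'm': 7, 'g': 4}
del 'm' → {'q': 7, 'b': 1, 'g': 4}
store['d'] = 3 → {'q': 7, 'b': 1, 'g': 4, 'd': 3}
del 'd' → {'q': 7, 'b': 1, 'g': 4}
del 'q' → {'b': 1, 'g': 4}
store['p'] = store['g']+4 = 8 → {'b': 1, 'g': 4, 'p': 8}
del 'b' → {'g': 4, 'p': 8}

{'g': 4, 'p': 8}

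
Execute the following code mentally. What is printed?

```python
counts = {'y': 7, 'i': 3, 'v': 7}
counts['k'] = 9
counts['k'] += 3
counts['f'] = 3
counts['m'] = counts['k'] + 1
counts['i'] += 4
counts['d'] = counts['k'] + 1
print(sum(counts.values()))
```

counts['k'] = 9 → {'y': 7, 'i': 3, 'v': 7, 'k': 9}
counts['k'] = 9+3 = 12 → {'y': 7, 'i': 3, 'v': 7, 'k': 12}
counts['f'] = 3 → {'y': 7, 'i': 3, 'v': 7, 'k': 12, 'f': 3}
counts['m'] = counts['k']+1 = 13 → {'y': 7, 'i': 3, 'v': 7, 'k': 12, 'f': 3, 'm': 13}
counts['i'] = 3+4 = 7 → {'y': 7, 'i': 7, 'v': 7, 'k': 12, 'f': 3, 'm': 13}
counts['d'] = counts['k']+1 = 13 → {'y': 7, 'i': 7, 'v': 7, 'k': 12, 'f': 3, 'm': 13, 'd': 13}
sum of values = 62

62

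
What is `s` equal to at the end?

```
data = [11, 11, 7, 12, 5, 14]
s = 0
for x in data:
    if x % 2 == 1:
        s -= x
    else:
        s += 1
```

x=11: odd, s = 0-11 = -11
x=11: odd, s = (-11)-11 = -22
x=7: odd, s = (-22)-7 = -29
x=12: not odd, s = (-29)+1 = -28
x=5: odd, s = (-28)-5 = -33
x=14: not odd, s = (-33)+1 = -32

-32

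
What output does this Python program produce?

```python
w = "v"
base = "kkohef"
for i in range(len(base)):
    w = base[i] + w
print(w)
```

i=0: prepend 'k' → 'kv'
i=1: prepend 'k' → 'kkv'
i=2: prepend 'o' → 'okkv'
i=3: prepend 'h' → 'hokkv'
i=4: prepend 'e' → 'ehokkv'
i=5: prepend 'f' → 'fehokkv'

fehokkv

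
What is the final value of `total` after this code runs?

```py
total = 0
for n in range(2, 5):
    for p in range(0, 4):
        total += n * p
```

54

n=2,p=0: total = 0+0 = 0
n=2,p=1: total = 0+2 = 2
n=2,p=2: total = 2+4 = 6
n=2,p=3: total = 6+6 = 12
n=3,p=0: total = 12+0 = 12
n=3,p=1: total = 12+3 = 15
n=3,p=2: total = 15+6 = 21
n=3,p=3: total = 21+9 = 30
n=4,p=0: total = 30+0 = 30
n=4,p=1: total = 30+4 = 34
n=4,p=2: total = 34+8 = 42
n=4,p=3: total = 42+12 = 54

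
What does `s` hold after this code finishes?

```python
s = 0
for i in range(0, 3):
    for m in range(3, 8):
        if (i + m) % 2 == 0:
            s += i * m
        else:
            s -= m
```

i=0,m=3: odd sum, s = 0-3 = -3
i=0,m=4: even sum, s = (-3)+0 = -3
i=0,m=5: odd sum, s = (-3)-5 = -8
i=0,m=6: even sum, s = (-8)+0 = -8
i=0,m=7: odd sum, s = (-8)-7 = -15
i=1,m=3: even sum, s = (-15)+3 = -12
i=1,m=4: odd sum, s = (-12)-4 = -16
i=1,m=5: even sum, s = (-16)+5 = -11
i=1,m=6: odd sum, s = (-11)-6 = -17
i=1,m=7: even sum, s = (-17)+7 = -10
i=2,m=3: odd sum, s = (-10)-3 = -13
i=2,m=4: even sum, s = (-13)+8 = -5
i=2,m=5: odd sum, s = (-5)-5 = -10
i=2,m=6: even sum, s = (-10)+12 = 2
i=2,m=7: odd sum, s = 2-7 = -5

-5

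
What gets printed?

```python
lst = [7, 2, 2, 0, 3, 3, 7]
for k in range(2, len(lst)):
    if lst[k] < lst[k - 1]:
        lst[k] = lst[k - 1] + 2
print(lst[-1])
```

k=2: 2>=2, unchanged → [7, 2, 2, 0, 3, 3, 7]
k=3: 0<2, lst[3] = 2+2 = 4 → [7, 2, 2, 4, 3, 3, 7]
k=4: 3<4, lst[4] = 4+2 = 6 → [7, 2, 2, 4, 6, 3, 7]
k=5: 3<6, lst[5] = 6+2 = 8 → [7, 2, 2, 4, 6, 8, 7]
k=6: 7<8, lst[6] = 8+2 = 10 → [7, 2, 2, 4, 6, 8, 10]

10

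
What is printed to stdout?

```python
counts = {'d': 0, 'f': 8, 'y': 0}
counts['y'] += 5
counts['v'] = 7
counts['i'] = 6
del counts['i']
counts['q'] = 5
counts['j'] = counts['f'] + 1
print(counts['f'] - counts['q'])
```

counts['y'] = 0+5 = 5 → {'d': 0, 'f': 8, 'y': 5}
counts['v'] = 7 → {'d': 0, 'f': 8, 'y': 5, 'v': 7}
counts['i'] = 6 → {'d': 0, 'f': 8, 'y': 5, 'v': 7, 'i': 6}
del 'i' → {'d': 0, 'f': 8, 'y': 5, 'v': 7}
counts['q'] = 5 → {'d': 0, 'f': 8, 'y': 5, 'v': 7, 'q': 5}
counts['j'] = counts['f']+1 = 9 → {'d': 0, 'f': 8, 'y': 5, 'v': 7, 'q': 5, 'j': 9}
counts['f']-counts['q'] = 8-5 = 3

3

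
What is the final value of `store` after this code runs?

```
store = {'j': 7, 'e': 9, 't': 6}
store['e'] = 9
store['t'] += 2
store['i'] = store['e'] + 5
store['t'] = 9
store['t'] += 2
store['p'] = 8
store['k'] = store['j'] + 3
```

{'j': 7, 'e': 9, 't': 11, 'i': 14, 'p': 8, 'k': 10}

store['e'] = 9 → {'j': 7, 'e': 9, 't': 6}
store['t'] = 6+2 = 8 → {'j': 7, 'e': 9, 't': 8}
store['i'] = store['e']+5 = 14 → {'j': 7, 'e': 9, 't': 8, 'i': 14}
store['t'] = 9 → {'j': 7, 'e': 9, 't': 9, 'i': 14}
store['t'] = 9+2 = 11 → {'j': 7, 'e': 9, 't': 11, 'i': 14}
store['p'] = 8 → {'j': 7, 'e': 9, 't': 11, 'i': 14, 'p': 8}
store['k'] = store['j']+3 = 10 → {'j': 7, 'e': 9, 't': 11, 'i': 14, 'p': 8, 'k': 10}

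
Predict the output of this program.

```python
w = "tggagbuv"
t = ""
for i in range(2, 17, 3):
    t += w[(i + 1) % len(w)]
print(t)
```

i=2: add w[3]='a' → 'a'
i=5: add w[6]='u' → 'au'
i=8: add w[1]='g' → 'aug'
i=11: add w[4]='g' → 'augg'
i=14: add w[7]='v' → 'auggv'

auggv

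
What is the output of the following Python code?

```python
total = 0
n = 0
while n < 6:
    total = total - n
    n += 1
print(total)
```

n=0: total = 0-0 = 0
n=1: total = 0-1 = -1
n=2: total = (-1)-2 = -3
n=3: total = (-3)-3 = -6
n=4: total = (-6)-4 = -10
n=5: total = (-10)-5 = -15

-15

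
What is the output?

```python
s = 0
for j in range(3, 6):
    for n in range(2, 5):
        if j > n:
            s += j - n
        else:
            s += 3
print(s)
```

19

j=3,n=2: 3>2, s = 0+1 = 1
j=3,n=3: not 3>3, s = 1+3 = 4
j=3,n=4: not 3>4, s = 4+3 = 7
j=4,n=2: 4>2, s = 7+2 = 9
j=4,n=3: 4>3, s = 9+1 = 10
j=4,n=4: not 4>4, s = 10+3 = 13
j=5,n=2: 5>2, s = 13+3 = 16
j=5,n=3: 5>3, s = 16+2 = 18
j=5,n=4: 5>4, s = 18+1 = 19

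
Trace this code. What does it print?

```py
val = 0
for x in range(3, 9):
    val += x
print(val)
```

x=3: val = 0+3 = 3
x=4: val = 3+4 = 7
x=5: val = 7+5 = 12
x=6: val = 12+6 = 18
x=7: val = 18+7 = 25
x=8: val = 25+8 = 33

33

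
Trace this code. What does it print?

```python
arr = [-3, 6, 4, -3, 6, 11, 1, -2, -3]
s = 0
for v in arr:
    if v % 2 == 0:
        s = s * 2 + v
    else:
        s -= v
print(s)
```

v=-3: not even, s = 0-(-3) = 3
v=6: even, s = 3*2+6 = 12
v=4: even, s = 12*2+4 = 28
v=-3: not even, s = 28-(-3) = 31
v=6: even, s = 31*2+6 = 68
v=11: not even, s = 68-11 = 57
v=1: not even, s = 57-1 = 56
v=-2: even, s = 56*2+(-2) = 110
v=-3: not even, s = 110-(-3) = 113

113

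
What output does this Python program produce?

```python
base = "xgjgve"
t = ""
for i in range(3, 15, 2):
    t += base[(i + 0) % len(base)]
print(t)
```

i=3: add base[3]='g' → 'g'
i=5: add base[5]='e' → 'ge'
i=7: add base[1]='g' → 'geg'
i=9: add base[3]='g' → 'gegg'
i=11: add base[5]='e' → 'gegge'
i=13: add base[1]='g' → 'geggeg'

geggeg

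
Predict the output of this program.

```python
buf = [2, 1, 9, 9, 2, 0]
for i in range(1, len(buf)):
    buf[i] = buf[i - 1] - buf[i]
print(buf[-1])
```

i=1: buf[1] = 2-1 = 1 → [2, 1, 9, 9, 2, 0]
i=2: buf[2] = 1-9 = -8 → [2, 1, -8, 9, 2, 0]
i=3: buf[3] = (-8)-9 = -17 → [2, 1, -8, -17, 2, 0]
i=4: buf[4] = (-17)-2 = -19 → [2, 1, -8, -17, -19, 0]
i=5: buf[5] = (-19)-0 = -19 → [2, 1, -8, -17, -19, -19]

-19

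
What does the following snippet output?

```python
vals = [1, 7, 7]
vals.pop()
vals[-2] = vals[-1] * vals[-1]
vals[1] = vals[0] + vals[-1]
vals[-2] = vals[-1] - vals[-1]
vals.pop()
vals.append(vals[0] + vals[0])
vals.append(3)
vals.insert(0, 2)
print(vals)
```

[2, 0, 0, 3]

pop() removes 7 → [1, 7]
vals[-2] = vals[-1]*vals[-1] = 7*7 = 49 → [49, 7]
vals[1] = vals[0]+vals[-1] = 49+7 = 56 → [49, 56]
vals[-2] = vals[-1]-vals[-1] = 56-56 = 0 → [0, 56]
pop() removes 56 → [0]
append vals[0]+vals[0] = 0+0 = 0 → [0, 0]
append 3 → [0, 0, 3]
insert 2 at 0 → [2, 0, 0, 3]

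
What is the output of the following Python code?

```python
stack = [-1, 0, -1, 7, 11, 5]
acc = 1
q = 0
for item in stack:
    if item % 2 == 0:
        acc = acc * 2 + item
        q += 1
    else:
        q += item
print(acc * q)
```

item=-1: not even; q=-1
item=0: even, acc = 1*2+0 = 2; q=0
item=-1: not even; q=-1
item=7: not even; q=6
item=11: not even; q=17
item=5: not even; q=22
acc*q = 2*22 = 44

44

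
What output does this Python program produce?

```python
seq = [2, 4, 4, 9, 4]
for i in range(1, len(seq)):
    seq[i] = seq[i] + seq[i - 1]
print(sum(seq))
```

60

i=1: seq[1] = 4+2 = 6 → [2, 6, 4, 9, 4]
i=2: seq[2] = 4+6 = 10 → [2, 6, 10, 9, 4]
i=3: seq[3] = 9+10 = 19 → [2, 6, 10, 19, 4]
i=4: seq[4] = 4+19 = 23 → [2, 6, 10, 19, 23]
sum = 60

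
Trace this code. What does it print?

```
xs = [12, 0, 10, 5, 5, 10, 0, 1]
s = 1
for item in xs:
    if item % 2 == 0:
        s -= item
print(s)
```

item=12: even, s = 1-12 = -11
item=0: even, s = (-11)-0 = -11
item=10: even, s = (-11)-10 = -21
item=5: not even
item=5: not even
item=10: even, s = (-21)-10 = -31
item=0: even, s = (-31)-0 = -31
item=1: not even

-31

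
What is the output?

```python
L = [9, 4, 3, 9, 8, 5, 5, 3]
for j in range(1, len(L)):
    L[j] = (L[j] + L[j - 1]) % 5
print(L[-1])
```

j=1: L[1] = (4+9)%5 = 3 → [9, 3, 3, 9, 8, 5, 5, 3]
j=2: L[2] = (3+3)%5 = 1 → [9, 3, 1, 9, 8, 5, 5, 3]
j=3: L[3] = (9+1)%5 = 0 → [9, 3, 1, 0, 8, 5, 5, 3]
j=4: L[4] = (8+0)%5 = 3 → [9, 3, 1, 0, 3, 5, 5, 3]
j=5: L[5] = (5+3)%5 = 3 → [9, 3, 1, 0, 3, 3, 5, 3]
j=6: L[6] = (5+3)%5 = 3 → [9, 3, 1, 0, 3, 3, 3, 3]
j=7: L[7] = (3+3)%5 = 1 → [9, 3, 1, 0, 3, 3, 3, 1]

1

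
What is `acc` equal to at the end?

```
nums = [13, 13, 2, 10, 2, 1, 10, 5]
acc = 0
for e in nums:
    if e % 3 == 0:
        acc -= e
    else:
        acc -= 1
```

-8

e=13: not %3==0, acc = 0-1 = -1
e=13: not %3==0, acc = (-1)-1 = -2
e=2: not %3==0, acc = (-2)-1 = -3
e=10: not %3==0, acc = (-3)-1 = -4
e=2: not %3==0, acc = (-4)-1 = -5
e=1: not %3==0, acc = (-5)-1 = -6
e=10: not %3==0, acc = (-6)-1 = -7
e=5: not %3==0, acc = (-7)-1 = -8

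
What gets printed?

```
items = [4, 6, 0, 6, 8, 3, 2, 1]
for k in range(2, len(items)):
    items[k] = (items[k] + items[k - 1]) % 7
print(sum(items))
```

38

k=2: items[2] = (0+6)%7 = 6 → [4, 6, 6, 6, 8, 3, 2, 1]
k=3: items[3] = (6+6)%7 = 5 → [4, 6, 6, 5, 8, 3, 2, 1]
k=4: items[4] = (8+5)%7 = 6 → [4, 6, 6, 5, 6, 3, 2, 1]
k=5: items[5] = (3+6)%7 = 2 → [4, 6, 6, 5, 6, 2, 2, 1]
k=6: items[6] = (2+2)%7 = 4 → [4, 6, 6, 5, 6, 2, 4, 1]
k=7: items[7] = (1+4)%7 = 5 → [4, 6, 6, 5, 6, 2, 4, 5]
sum = 38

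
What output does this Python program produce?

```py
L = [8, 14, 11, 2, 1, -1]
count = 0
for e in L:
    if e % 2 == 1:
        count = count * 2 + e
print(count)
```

45

e=8: not odd
e=14: not odd
e=11: odd, count = 0*2+11 = 11
e=2: not odd
e=1: odd, count = 11*2+1 = 23
e=-1: odd, count = 23*2+(-1) = 45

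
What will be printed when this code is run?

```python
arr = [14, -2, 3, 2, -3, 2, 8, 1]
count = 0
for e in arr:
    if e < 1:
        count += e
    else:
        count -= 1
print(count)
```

-11

e=14: not <1, count = 0-1 = -1
e=-2: <1, count = (-1)+(-2) = -3
e=3: not <1, count = (-3)-1 = -4
e=2: not <1, count = (-4)-1 = -5
e=-3: <1, count = (-5)+(-3) = -8
e=2: not <1, count = (-8)-1 = -9
e=8: not <1, count = (-9)-1 = -10
e=1: not <1, count = (-10)-1 = -11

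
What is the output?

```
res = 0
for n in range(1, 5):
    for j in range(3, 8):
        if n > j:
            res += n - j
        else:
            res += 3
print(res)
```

58

n=1,j=3: not 1>3, res = 0+3 = 3
n=1,j=4: not 1>4, res = 3+3 = 6
n=1,j=5: not 1>5, res = 6+3 = 9
n=1,j=6: not 1>6, res = 9+3 = 12
n=1,j=7: not 1>7, res = 12+3 = 15
n=2,j=3: not 2>3, res = 15+3 = 18
n=2,j=4: not 2>4, res = 18+3 = 21
n=2,j=5: not 2>5, res = 21+3 = 24
n=2,j=6: not 2>6, res = 24+3 = 27
n=2,j=7: not 2>7, res = 27+3 = 30
n=3,j=3: not 3>3, res = 30+3 = 33
n=3,j=4: not 3>4, res = 33+3 = 36
n=3,j=5: not 3>5, res = 36+3 = 39
n=3,j=6: not 3>6, res = 39+3 = 42
n=3,j=7: not 3>7, res = 42+3 = 45
n=4,j=3: 4>3, res = 45+1 = 46
n=4,j=4: not 4>4, res = 46+3 = 49
n=4,j=5: not 4>5, res = 49+3 = 52
n=4,j=6: not 4>6, res = 52+3 = 55
n=4,j=7: not 4>7, res = 55+3 = 58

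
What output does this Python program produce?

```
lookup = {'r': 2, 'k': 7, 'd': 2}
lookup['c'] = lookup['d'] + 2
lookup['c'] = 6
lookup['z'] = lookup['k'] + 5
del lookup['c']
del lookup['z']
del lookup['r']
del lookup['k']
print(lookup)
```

{'d': 2}

lookup['c'] = lookup['d']+2 = 4 → {'r': 2, 'k': 7, 'd': 2, 'c': 4}
lookup['c'] = 6 → {'r': 2, 'k': 7, 'd': 2, 'c': 6}
lookup['z'] = lookup['k']+5 = 12 → {'r': 2, 'k': 7, 'd': 2, 'c': 6, 'z': 12}
del 'c' → {'r': 2, 'k': 7, 'd': 2, 'z': 12}
del 'z' → {'r': 2, 'k': 7, 'd': 2}
del 'r' → {'k': 7, 'd': 2}
del 'k' → {'d': 2}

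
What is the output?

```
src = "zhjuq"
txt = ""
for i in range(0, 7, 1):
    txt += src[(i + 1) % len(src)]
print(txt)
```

i=0: add src[1]='h' → 'h'
i=1: add src[2]='j' → 'hj'
i=2: add src[3]='u' → 'hju'
i=3: add src[4]='q' → 'hjuq'
i=4: add src[0]='z' → 'hjuqz'
i=5: add src[1]='h' → 'hjuqzh'
i=6: add src[2]='j' → 'hjuqzhj'

hjuqzhj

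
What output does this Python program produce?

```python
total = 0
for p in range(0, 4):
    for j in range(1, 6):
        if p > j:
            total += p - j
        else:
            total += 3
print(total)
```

55

p=0,j=1: not 0>1, total = 0+3 = 3
p=0,j=2: not 0>2, total = 3+3 = 6
p=0,j=3: not 0>3, total = 6+3 = 9
p=0,j=4: not 0>4, total = 9+3 = 12
p=0,j=5: not 0>5, total = 12+3 = 15
p=1,j=1: not 1>1, total = 15+3 = 18
p=1,j=2: not 1>2, total = 18+3 = 21
p=1,j=3: not 1>3, total = 21+3 = 24
p=1,j=4: not 1>4, total = 24+3 = 27
p=1,j=5: not 1>5, total = 27+3 = 30
p=2,j=1: 2>1, total = 30+1 = 31
p=2,j=2: not 2>2, total = 31+3 = 34
p=2,j=3: not 2>3, total = 34+3 = 37
p=2,j=4: not 2>4, total = 37+3 = 40
p=2,j=5: not 2>5, total = 40+3 = 43
p=3,j=1: 3>1, total = 43+2 = 45
p=3,j=2: 3>2, total = 45+1 = 46
p=3,j=3: not 3>3, total = 46+3 = 49
p=3,j=4: not 3>4, total = 49+3 = 52
p=3,j=5: not 3>5, total = 52+3 = 55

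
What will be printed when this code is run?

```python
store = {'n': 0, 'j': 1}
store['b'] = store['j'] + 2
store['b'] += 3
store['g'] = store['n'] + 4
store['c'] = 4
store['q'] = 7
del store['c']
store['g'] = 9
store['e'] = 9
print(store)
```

store['b'] = store['j']+2 = 3 → {'n': 0, 'j': 1, 'b': 3}
store['b'] = 3+3 = 6 → {'n': 0, 'j': 1, 'b': 6}
store['g'] = store['n']+4 = 4 → {'n': 0, 'j': 1, 'b': 6, 'g': 4}
store['c'] = 4 → {'n': 0, 'j': 1, 'b': 6, 'g': 4, 'c': 4}
store['q'] = 7 → {'n': 0, 'j': 1, 'b': 6, 'g': 4, 'c': 4, 'q': 7}
del 'c' → {'n': 0, 'j': 1, 'b': 6, 'g': 4, 'q': 7}
store['g'] = 9 → {'n': 0, 'j': 1, 'b': 6, 'g': 9, 'q': 7}
store['e'] = 9 → {'n': 0, 'j': 1, 'b': 6, 'g': 9, 'q': 7, 'e': 9}

{'n': 0, 'j': 1, 'b': 6, 'g': 9, 'q': 7, 'e': 9}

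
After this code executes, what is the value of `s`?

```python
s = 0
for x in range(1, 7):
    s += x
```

21

x=1: s = 0+1 = 1
x=2: s = 1+2 = 3
x=3: s = 3+3 = 6
x=4: s = 6+4 = 10
x=5: s = 10+5 = 15
x=6: s = 15+6 = 21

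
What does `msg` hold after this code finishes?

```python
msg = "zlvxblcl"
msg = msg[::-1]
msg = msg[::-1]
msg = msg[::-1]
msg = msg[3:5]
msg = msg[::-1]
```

'xb'

reverse → 'lclbxvlz'
reverse → 'zlvxblcl'
reverse → 'lclbxvlz'
slice [3:5] → 'bx'
reverse → 'xb'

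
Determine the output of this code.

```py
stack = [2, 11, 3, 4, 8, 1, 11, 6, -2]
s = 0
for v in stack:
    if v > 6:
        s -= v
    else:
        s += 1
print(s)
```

-24

v=2: not >6, s = 0+1 = 1
v=11: >6, s = 1-11 = -10
v=3: not >6, s = (-10)+1 = -9
v=4: not >6, s = (-9)+1 = -8
v=8: >6, s = (-8)-8 = -16
v=1: not >6, s = (-16)+1 = -15
v=11: >6, s = (-15)-11 = -26
v=6: not >6, s = (-26)+1 = -25
v=-2: not >6, s = (-25)+1 = -24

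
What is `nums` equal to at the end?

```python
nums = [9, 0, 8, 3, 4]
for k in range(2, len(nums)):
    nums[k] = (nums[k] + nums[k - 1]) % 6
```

[9, 0, 2, 5, 3]

k=2: nums[2] = (8+0)%6 = 2 → [9, 0, 2, 3, 4]
k=3: nums[3] = (3+2)%6 = 5 → [9, 0, 2, 5, 4]
k=4: nums[4] = (4+5)%6 = 3 → [9, 0, 2, 5, 3]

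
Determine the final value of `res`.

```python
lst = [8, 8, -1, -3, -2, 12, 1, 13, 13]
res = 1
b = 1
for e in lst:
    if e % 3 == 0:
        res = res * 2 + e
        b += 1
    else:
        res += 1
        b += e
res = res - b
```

e=8: not %3==0, res = 1+1 = 2; b=9
e=8: not %3==0, res = 2+1 = 3; b=17
e=-1: not %3==0, res = 3+1 = 4; b=16
e=-3: %3==0, res = 4*2+(-3) = 5; b=17
e=-2: not %3==0, res = 5+1 = 6; b=15
e=12: %3==0, res = 6*2+12 = 24; b=16
e=1: not %3==0, res = 24+1 = 25; b=17
e=13: not %3==0, res = 25+1 = 26; b=30
e=13: not %3==0, res = 26+1 = 27; b=43
res-b = 27-43 = -16

-16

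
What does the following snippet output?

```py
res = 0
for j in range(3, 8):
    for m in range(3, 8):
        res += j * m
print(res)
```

625

j=3,m=3: res = 0+9 = 9
j=3,m=4: res = 9+12 = 21
j=3,m=5: res = 21+15 = 36
j=3,m=6: res = 36+18 = 54
j=3,m=7: res = 54+21 = 75
j=4,m=3: res = 75+12 = 87
j=4,m=4: res = 87+16 = 103
j=4,m=5: res = 103+20 = 123
j=4,m=6: res = 123+24 = 147
j=4,m=7: res = 147+28 = 175
j=5,m=3: res = 175+15 = 190
j=5,m=4: res = 190+20 = 210
j=5,m=5: res = 210+25 = 235
j=5,m=6: res = 235+30 = 265
j=5,m=7: res = 265+35 = 300
j=6,m=3: res = 300+18 = 318
j=6,m=4: res = 318+24 = 342
j=6,m=5: res = 342+30 = 372
j=6,m=6: res = 372+36 = 408
j=6,m=7: res = 408+42 = 450
j=7,m=3: res = 450+21 = 471
j=7,m=4: res = 471+28 = 499
j=7,m=5: res = 499+35 = 534
j=7,m=6: res = 534+42 = 576
j=7,m=7: res = 576+49 = 625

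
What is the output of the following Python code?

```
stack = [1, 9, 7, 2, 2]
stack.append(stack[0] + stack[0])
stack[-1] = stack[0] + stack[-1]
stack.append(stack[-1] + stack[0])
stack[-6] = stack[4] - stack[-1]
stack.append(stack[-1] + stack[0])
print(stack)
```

append stack[0]+stack[0] = 1+1 = 2 → [1, 9, 7, 2, 2, 2]
stack[-1] = stack[0]+stack[-1] = 1+2 = 3 → [1, 9, 7, 2, 2, 3]
append stack[-1]+stack[0] = 3+1 = 4 → [1, 9, 7, 2, 2, 3, 4]
stack[-6] = stack[4]-stack[-1] = 2-4 = -2 → [1, -2, 7, 2, 2, 3, 4]
append stack[-1]+stack[0] = 4+1 = 5 → [1, -2, 7, 2, 2, 3, 4, 5]

[1, -2, 7, 2, 2, 3, 4, 5]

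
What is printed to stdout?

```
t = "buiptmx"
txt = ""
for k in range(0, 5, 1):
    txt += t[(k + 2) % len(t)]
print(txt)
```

iptmx

k=0: add t[2]='i' → 'i'
k=1: add t[3]='p' → 'ip'
k=2: add t[4]='t' → 'ipt'
k=3: add t[5]='m' → 'iptm'
k=4: add t[6]='x' → 'iptmx'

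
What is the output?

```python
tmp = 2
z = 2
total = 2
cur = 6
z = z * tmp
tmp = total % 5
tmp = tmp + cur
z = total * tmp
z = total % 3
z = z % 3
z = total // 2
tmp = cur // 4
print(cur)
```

z = 2*2 = 4
tmp = 2%5 = 2
tmp = 2+6 = 8
z = 2*8 = 16
z = 2%3 = 2
z = 2%3 = 2
z = 2//2 = 1
tmp = 6//4 = 1

6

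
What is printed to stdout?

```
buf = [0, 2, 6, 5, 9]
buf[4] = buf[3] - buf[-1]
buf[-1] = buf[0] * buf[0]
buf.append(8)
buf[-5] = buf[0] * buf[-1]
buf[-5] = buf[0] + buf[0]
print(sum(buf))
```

buf[4] = buf[3]-buf[-1] = 5-9 = -4 → [0, 2, 6, 5, -4]
buf[-1] = buf[0]*buf[0] = 0*0 = 0 → [0, 2, 6, 5, 0]
append 8 → [0, 2, 6, 5, 0, 8]
buf[-5] = buf[0]*buf[-1] = 0*8 = 0 → [0, 0, 6, 5, 0, 8]
buf[-5] = buf[0]+buf[0] = 0+0 = 0 → [0, 0, 6, 5, 0, 8]
sum = 19

19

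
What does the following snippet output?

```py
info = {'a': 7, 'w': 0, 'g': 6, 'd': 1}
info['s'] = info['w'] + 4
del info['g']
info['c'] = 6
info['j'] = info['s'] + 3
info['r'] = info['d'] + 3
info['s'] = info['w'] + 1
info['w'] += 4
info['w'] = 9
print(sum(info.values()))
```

info['s'] = info['w']+4 = 4 → {'a': 7, 'w': 0, 'g': 6, 'd': 1, 's': 4}
del 'g' → {'a': 7, 'w': 0, 'd': 1, 's': 4}
info['c'] = 6 → {'a': 7, 'w': 0, 'd': 1, 's': 4, 'c': 6}
info['j'] = info['s']+3 = 7 → {'a': 7, 'w': 0, 'd': 1, 's': 4, 'c': 6, 'j': 7}
info['r'] = info['d']+3 = 4 → {'a': 7, 'w': 0, 'd': 1, 's': 4, 'c': 6, 'j': 7, 'r': 4}
info['s'] = info['w']+1 = 1 → {'a': 7, 'w': 0, 'd': 1, 's': 1, 'c': 6, 'j': 7, 'r': 4}
info['w'] = 0+4 = 4 → {'a': 7, 'w': 4, 'd': 1, 's': 1, 'c': 6, 'j': 7, 'r': 4}
info['w'] = 9 → {'a': 7, 'w': 9, 'd': 1, 's': 1, 'c': 6, 'j': 7, 'r': 4}
sum of values = 35

35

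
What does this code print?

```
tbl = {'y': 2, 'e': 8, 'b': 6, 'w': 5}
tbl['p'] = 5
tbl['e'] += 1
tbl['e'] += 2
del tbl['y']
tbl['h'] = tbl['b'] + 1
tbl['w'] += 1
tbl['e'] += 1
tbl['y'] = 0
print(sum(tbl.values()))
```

tbl['p'] = 5 → {'y': 2, 'e': 8, 'b': 6, 'w': 5, 'p': 5}
tbl['e'] = 8+1 = 9 → {'y': 2, 'e': 9, 'b': 6, 'w': 5, 'p': 5}
tbl['e'] = 9+2 = 11 → {'y': 2, 'e': 11, 'b': 6, 'w': 5, 'p': 5}
del 'y' → {'e': 11, 'b': 6, 'w': 5, 'p': 5}
tbl['h'] = tbl['b']+1 = 7 → {'e': 11, 'b': 6, 'w': 5, 'p': 5, 'h': 7}
tbl['w'] = 5+1 = 6 → {'e': 11, 'b': 6, 'w': 6, 'p': 5, 'h': 7}
tbl['e'] = 11+1 = 12 → {'e': 12, 'b': 6, 'w': 6, 'p': 5, 'h': 7}
tbl['y'] = 0 → {'e': 12, 'b': 6, 'w': 6, 'p': 5, 'h': 7, 'y': 0}
sum of values = 36

36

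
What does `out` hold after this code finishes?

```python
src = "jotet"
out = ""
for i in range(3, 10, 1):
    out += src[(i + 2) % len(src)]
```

i=3: add src[0]='j' → 'j'
i=4: add src[1]='o' → 'jo'
i=5: add src[2]='t' → 'jot'
i=6: add src[3]='e' → 'jote'
i=7: add src[4]='t' → 'jotet'
i=8: add src[0]='j' → 'jotetj'
i=9: add src[1]='o' → 'jotetjo'

'jotetjo'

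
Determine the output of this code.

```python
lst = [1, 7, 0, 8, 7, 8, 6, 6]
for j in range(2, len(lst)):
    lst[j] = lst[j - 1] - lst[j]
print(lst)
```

j=2: lst[2] = 7-0 = 7 → [1, 7, 7, 8, 7, 8, 6, 6]
j=3: lst[3] = 7-8 = -1 → [1, 7, 7, -1, 7, 8, 6, 6]
j=4: lst[4] = (-1)-7 = -8 → [1, 7, 7, -1, -8, 8, 6, 6]
j=5: lst[5] = (-8)-8 = -16 → [1, 7, 7, -1, -8, -16, 6, 6]
j=6: lst[6] = (-16)-6 = -22 → [1, 7, 7, -1, -8, -16, -22, 6]
j=7: lst[7] = (-22)-6 = -28 → [1, 7, 7, -1, -8, -16, -22, -28]

[1, 7, 7, -1, -8, -16, -22, -28]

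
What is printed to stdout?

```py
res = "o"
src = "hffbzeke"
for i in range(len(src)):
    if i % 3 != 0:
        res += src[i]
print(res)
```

i=0: skip
i=1: add 'f' → 'of'
i=2: add 'f' → 'off'
i=3: skip
i=4: add 'z' → 'offz'
i=5: add 'e' → 'offze'
i=6: skip
i=7: add 'e' → 'offzee'

offzee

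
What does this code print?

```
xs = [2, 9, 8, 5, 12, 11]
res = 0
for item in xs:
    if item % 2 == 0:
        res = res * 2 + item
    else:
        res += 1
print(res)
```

item=2: even, res = 0*2+2 = 2
item=9: not even, res = 2+1 = 3
item=8: even, res = 3*2+8 = 14
item=5: not even, res = 14+1 = 15
item=12: even, res = 15*2+12 = 42
item=11: not even, res = 42+1 = 43

43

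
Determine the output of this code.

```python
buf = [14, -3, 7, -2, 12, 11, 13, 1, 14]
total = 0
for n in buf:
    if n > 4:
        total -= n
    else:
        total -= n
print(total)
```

n=14: >4, total = 0-14 = -14
n=-3: not >4, total = (-14)-(-3) = -11
n=7: >4, total = (-11)-7 = -18
n=-2: not >4, total = (-18)-(-2) = -16
n=12: >4, total = (-16)-12 = -28
n=11: >4, total = (-28)-11 = -39
n=13: >4, total = (-39)-13 = -52
n=1: not >4, total = (-52)-1 = -53
n=14: >4, total = (-53)-14 = -67

-67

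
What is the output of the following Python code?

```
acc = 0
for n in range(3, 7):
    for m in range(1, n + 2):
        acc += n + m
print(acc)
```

n=3,m=1: acc = 0+4 = 4
n=3,m=2: acc = 4+5 = 9
n=3,m=3: acc = 9+6 = 15
n=3,m=4: acc = 15+7 = 22
n=4,m=1: acc = 22+5 = 27
n=4,m=2: acc = 27+6 = 33
n=4,m=3: acc = 33+7 = 40
n=4,m=4: acc = 40+8 = 48
n=4,m=5: acc = 48+9 = 57
n=5,m=1: acc = 57+6 = 63
n=5,m=2: acc = 63+7 = 70
n=5,m=3: acc = 70+8 = 78
n=5,m=4: acc = 78+9 = 87
n=5,m=5: acc = 87+10 = 97
n=5,m=6: acc = 97+11 = 108
n=6,m=1: acc = 108+7 = 115
n=6,m=2: acc = 115+8 = 123
n=6,m=3: acc = 123+9 = 132
n=6,m=4: acc = 132+10 = 142
n=6,m=5: acc = 142+11 = 153
n=6,m=6: acc = 153+12 = 165
n=6,m=7: acc = 165+13 = 178

178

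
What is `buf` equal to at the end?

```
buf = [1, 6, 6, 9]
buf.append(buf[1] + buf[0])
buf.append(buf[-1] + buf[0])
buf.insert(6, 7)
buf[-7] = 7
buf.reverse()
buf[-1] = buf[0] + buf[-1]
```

append buf[1]+buf[0] = 6+1 = 7 → [1, 6, 6, 9, 7]
append buf[-1]+buf[0] = 7+1 = 8 → [1, 6, 6, 9, 7, 8]
insert 7 at 6 → [1, 6, 6, 9, 7, 8, 7]
buf[-7] = 7 → [7, 6, 6, 9, 7, 8, 7]
reverse → [7, 8, 7, 9, 6, 6, 7]
buf[-1] = buf[0]+buf[-1] = 7+7 = 14 → [7, 8, 7, 9, 6, 6, 14]

[7, 8, 7, 9, 6, 6, 14]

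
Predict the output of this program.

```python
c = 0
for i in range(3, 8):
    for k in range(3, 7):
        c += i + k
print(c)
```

i=3,k=3: c = 0+6 = 6
i=3,k=4: c = 6+7 = 13
i=3,k=5: c = 13+8 = 21
i=3,k=6: c = 21+9 = 30
i=4,k=3: c = 30+7 = 37
i=4,k=4: c = 37+8 = 45
i=4,k=5: c = 45+9 = 54
i=4,k=6: c = 54+10 = 64
i=5,k=3: c = 64+8 = 72
i=5,k=4: c = 72+9 = 81
i=5,k=5: c = 81+10 = 91
i=5,k=6: c = 91+11 = 102
i=6,k=3: c = 102+9 = 111
i=6,k=4: c = 111+10 = 121
i=6,k=5: c = 121+11 = 132
i=6,k=6: c = 132+12 = 144
i=7,k=3: c = 144+10 = 154
i=7,k=4: c = 154+11 = 165
i=7,k=5: c = 165+12 = 177
i=7,k=6: c = 177+13 = 190

190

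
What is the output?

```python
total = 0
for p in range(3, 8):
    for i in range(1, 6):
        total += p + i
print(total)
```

200

p=3,i=1: total = 0+4 = 4
p=3,i=2: total = 4+5 = 9
p=3,i=3: total = 9+6 = 15
p=3,i=4: total = 15+7 = 22
p=3,i=5: total = 22+8 = 30
p=4,i=1: total = 30+5 = 35
p=4,i=2: total = 35+6 = 41
p=4,i=3: total = 41+7 = 48
p=4,i=4: total = 48+8 = 56
p=4,i=5: total = 56+9 = 65
p=5,i=1: total = 65+6 = 71
p=5,i=2: total = 71+7 = 78
p=5,i=3: total = 78+8 = 86
p=5,i=4: total = 86+9 = 95
p=5,i=5: total = 95+10 = 105
p=6,i=1: total = 105+7 = 112
p=6,i=2: total = 112+8 = 120
p=6,i=3: total = 120+9 = 129
p=6,i=4: total = 129+10 = 139
p=6,i=5: total = 139+11 = 150
p=7,i=1: total = 150+8 = 158
p=7,i=2: total = 158+9 = 167
p=7,i=3: total = 167+10 = 177
p=7,i=4: total = 177+11 = 188
p=7,i=5: total = 188+12 = 200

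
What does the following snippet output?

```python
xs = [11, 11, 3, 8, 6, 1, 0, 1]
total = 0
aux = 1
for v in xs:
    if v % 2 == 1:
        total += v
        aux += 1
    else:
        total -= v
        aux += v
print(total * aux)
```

v=11: odd, total = 0+11 = 11; aux=2
v=11: odd, total = 11+11 = 22; aux=3
v=3: odd, total = 22+3 = 25; aux=4
v=8: not odd, total = 25-8 = 17; aux=12
v=6: not odd, total = 17-6 = 11; aux=18
v=1: odd, total = 11+1 = 12; aux=19
v=0: not odd, total = 12-0 = 12; aux=19
v=1: odd, total = 12+1 = 13; aux=20
total*aux = 13*20 = 260

260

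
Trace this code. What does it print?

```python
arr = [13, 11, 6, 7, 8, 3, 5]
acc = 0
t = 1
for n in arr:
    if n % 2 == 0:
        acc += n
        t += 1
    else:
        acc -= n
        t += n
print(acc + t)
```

n=13: not even, acc = 0-13 = -13; t=14
n=11: not even, acc = (-13)-11 = -24; t=25
n=6: even, acc = (-24)+6 = -18; t=26
n=7: not even, acc = (-18)-7 = -25; t=33
n=8: even, acc = (-25)+8 = -17; t=34
n=3: not even, acc = (-17)-3 = -20; t=37
n=5: not even, acc = (-20)-5 = -25; t=42
acc+t = (-25)+42 = 17

17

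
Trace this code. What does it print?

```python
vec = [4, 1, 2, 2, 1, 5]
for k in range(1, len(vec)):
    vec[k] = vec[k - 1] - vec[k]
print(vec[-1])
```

-7

k=1: vec[1] = 4-1 = 3 → [4, 3, 2, 2, 1, 5]
k=2: vec[2] = 3-2 = 1 → [4, 3, 1, 2, 1, 5]
k=3: vec[3] = 1-2 = -1 → [4, 3, 1, -1, 1, 5]
k=4: vec[4] = (-1)-1 = -2 → [4, 3, 1, -1, -2, 5]
k=5: vec[5] = (-2)-5 = -7 → [4, 3, 1, -1, -2, -7]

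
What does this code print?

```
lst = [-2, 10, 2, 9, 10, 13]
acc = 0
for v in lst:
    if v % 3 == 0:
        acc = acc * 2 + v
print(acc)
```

v=-2: not %3==0
v=10: not %3==0
v=2: not %3==0
v=9: %3==0, acc = 0*2+9 = 9
v=10: not %3==0
v=13: not %3==0

9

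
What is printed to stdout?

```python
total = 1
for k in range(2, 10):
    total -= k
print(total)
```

k=2: total = 1-2 = -1
k=3: total = (-1)-3 = -4
k=4: total = (-4)-4 = -8
k=5: total = (-8)-5 = -13
k=6: total = (-13)-6 = -19
k=7: total = (-19)-7 = -26
k=8: total = (-26)-8 = -34
k=9: total = (-34)-9 = -43

-43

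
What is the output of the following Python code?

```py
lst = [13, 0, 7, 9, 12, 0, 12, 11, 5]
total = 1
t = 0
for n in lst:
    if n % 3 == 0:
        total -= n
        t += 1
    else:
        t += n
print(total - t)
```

n=13: not %3==0; t=13
n=0: %3==0, total = 1-0 = 1; t=14
n=7: not %3==0; t=21
n=9: %3==0, total = 1-9 = -8; t=22
n=12: %3==0, total = (-8)-12 = -20; t=23
n=0: %3==0, total = (-20)-0 = -20; t=24
n=12: %3==0, total = (-20)-12 = -32; t=25
n=11: not %3==0; t=36
n=5: not %3==0; t=41
total-t = (-32)-41 = -73

-73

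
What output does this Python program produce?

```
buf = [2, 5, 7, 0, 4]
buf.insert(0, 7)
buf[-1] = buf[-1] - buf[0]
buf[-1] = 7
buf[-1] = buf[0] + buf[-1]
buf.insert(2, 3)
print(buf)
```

[7, 2, 3, 5, 7, 0, 14]

insert 7 at 0 → [7, 2, 5, 7, 0, 4]
buf[-1] = buf[-1]-buf[0] = 4-7 = -3 → [7, 2, 5, 7, 0, -3]
buf[-1] = 7 → [7, 2, 5, 7, 0, 7]
buf[-1] = buf[0]+buf[-1] = 7+7 = 14 → [7, 2, 5, 7, 0, 14]
insert 3 at 2 → [7, 2, 3, 5, 7, 0, 14]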